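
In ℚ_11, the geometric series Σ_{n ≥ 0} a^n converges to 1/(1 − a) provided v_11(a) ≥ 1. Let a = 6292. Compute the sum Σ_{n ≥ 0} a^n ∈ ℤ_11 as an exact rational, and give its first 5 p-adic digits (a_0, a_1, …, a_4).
Σ a^n = 1/(1 − a) = -1/6291;  first 5 digits = (1, 0, 8, 4, 9)

v_11(a) = 2 ≥ 1, so the series converges in ℤ_11 to 1/(1 − a) = 1/(1 − 6292) = -1/6291. Expand this rational in ℤ_11: compute digits iteratively via d_i = x_i mod 11, x_{i+1} = (x_i − d_i)/11. The first 5 digits are (1, 0, 8, 4, 9).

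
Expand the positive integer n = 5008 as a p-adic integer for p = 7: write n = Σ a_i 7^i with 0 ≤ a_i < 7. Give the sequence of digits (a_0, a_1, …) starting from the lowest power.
(a_0, a_1, …) = (3, 1, 4, 0, 2)

Repeated division by 7 gives the digits low-to-high: 5008 = 3 + 1·7^1 + 4·7^2 + 2·7^4. Digit sequence: (3, 1, 4, 0, 2).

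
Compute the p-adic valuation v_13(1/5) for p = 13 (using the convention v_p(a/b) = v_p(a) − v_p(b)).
v_13(1/5) = 0

Factor powers of 13 from the numerator and denominator of the reduced fraction: 1 = 13^0 · 1 and 5 = 13^0 · 5. Apply v_p(a/b) = v_p(a) − v_p(b): v_13(1/5) = 0 − 0 = 0.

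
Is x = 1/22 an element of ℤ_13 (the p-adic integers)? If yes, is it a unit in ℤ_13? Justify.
x ∈ ℤ_13^× (unit); v_13(x) = 0

ℤ_13 = {x ∈ ℚ_13 : v_13(x) ≥ 0} and ℤ_13^× = {x ∈ ℤ_13 : v_13(x) = 0}. Here v_13(1/22) = v_13(num) − v_13(den) = 0; compare against these criteria.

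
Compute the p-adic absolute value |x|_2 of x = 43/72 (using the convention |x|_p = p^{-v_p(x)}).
|43/72|_2 = 8

Step 1 — compute v_2(x) by factoring powers of 2 out of the numerator and denominator: v_2(43/72) = -3. Step 2 — apply |x|_p = p^{-v_p(x)} = 2^{3} = 8.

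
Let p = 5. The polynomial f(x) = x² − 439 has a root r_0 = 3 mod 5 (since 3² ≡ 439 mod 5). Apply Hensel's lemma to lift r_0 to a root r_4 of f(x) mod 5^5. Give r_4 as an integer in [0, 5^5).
r_4 = 1008 (mod 3125)

Hensel's recurrence: r_{i+1} = r_i − f(r_i)·(f′(r_i))^{-1} mod 5^{i+2}, with f′(x) = 2x. Iterate:
  r_0 = 3 (mod 5)
  r_1 = 8 (mod 25)
  r_2 = 8 (mod 125)
  r_3 = 383 (mod 625)
  r_4 = 1008 (mod 3125)
Final: r_4 = 1008, and one checks f(r_4) ≡ 0 mod 5^5.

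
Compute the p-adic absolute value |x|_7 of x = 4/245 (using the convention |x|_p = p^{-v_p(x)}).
|4/245|_7 = 49

Step 1 — compute v_7(x) by factoring powers of 7 out of the numerator and denominator: v_7(4/245) = -2. Step 2 — apply |x|_p = p^{-v_p(x)} = 7^{2} = 49.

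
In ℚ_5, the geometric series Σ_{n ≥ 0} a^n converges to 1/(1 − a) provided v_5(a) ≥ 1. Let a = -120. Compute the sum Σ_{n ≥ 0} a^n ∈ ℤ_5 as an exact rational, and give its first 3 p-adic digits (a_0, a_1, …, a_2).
Σ a^n = 1/(1 − a) = 1/121;  first 3 digits = (1, 1, 1)

v_5(a) = 1 ≥ 1, so the series converges in ℤ_5 to 1/(1 − a) = 1/(1 − (-120)) = 1/121. Expand this rational in ℤ_5: compute digits iteratively via d_i = x_i mod 5, x_{i+1} = (x_i − d_i)/5. The first 3 digits are (1, 1, 1).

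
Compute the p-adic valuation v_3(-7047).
v_3(-7047) = 5

v_3(n) is the largest exponent k such that 3^k divides n. Factor out: -7047 = -3^5 · 29. (Sign doesn't affect v_p.) So v_3(-7047) = 5.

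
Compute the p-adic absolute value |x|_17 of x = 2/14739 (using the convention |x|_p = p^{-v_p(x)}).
|2/14739|_17 = 4913

Step 1 — compute v_17(x) by factoring powers of 17 out of the numerator and denominator: v_17(2/14739) = -3. Step 2 — apply |x|_p = p^{-v_p(x)} = 17^{3} = 4913.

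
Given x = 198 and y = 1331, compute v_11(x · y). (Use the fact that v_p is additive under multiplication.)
v_11(263538) = 4

v_p(x) = 1 (factor: 198 = 11^1 · 18); v_p(y) = 3 (factor: 1331 = 11^3 · 1). Additivity: v_p(xy) = v_p(x) + v_p(y) = 1 + 3 = 4. (Direct check: xy = 263538 = 11^4 · (18).)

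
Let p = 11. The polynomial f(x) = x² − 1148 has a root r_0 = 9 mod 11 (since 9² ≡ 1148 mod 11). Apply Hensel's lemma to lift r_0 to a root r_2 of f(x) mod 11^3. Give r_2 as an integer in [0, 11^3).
r_2 = 196 (mod 1331)

Hensel's recurrence: r_{i+1} = r_i − f(r_i)·(f′(r_i))^{-1} mod 11^{i+2}, with f′(x) = 2x. Iterate:
  r_0 = 9 (mod 11)
  r_1 = 75 (mod 121)
  r_2 = 196 (mod 1331)
Final: r_2 = 196, and one checks f(r_2) ≡ 0 mod 11^3.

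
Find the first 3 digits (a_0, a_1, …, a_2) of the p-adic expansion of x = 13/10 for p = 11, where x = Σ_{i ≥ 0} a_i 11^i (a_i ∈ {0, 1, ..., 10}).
(a_0, …, a_2) = (9, 7, 7)

v_11(13/10) = 0 (numerator and denominator both coprime to 11), so x ∈ ℤ_11^×. Compute digits iteratively via a_i = x_i mod 11, x_{i+1} = (x_i − a_i)/11, with x_0 = x:
  x_0 = 13/10;  a_0 = 9;  x_1 = (x_0 − 9)/11 = -7/10
  x_1 = -7/10;  a_1 = 7;  x_2 = (x_1 − 7)/11 = -7/10
  x_2 = -7/10;  a_2 = 7;  x_3 = (x_2 − 7)/11 = -7/10
Digits: (9, 7, 7).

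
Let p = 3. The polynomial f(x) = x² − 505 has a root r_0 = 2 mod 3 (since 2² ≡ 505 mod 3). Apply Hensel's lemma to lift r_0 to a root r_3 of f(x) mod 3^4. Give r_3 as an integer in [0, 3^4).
r_3 = 71 (mod 81)

Hensel's recurrence: r_{i+1} = r_i − f(r_i)·(f′(r_i))^{-1} mod 3^{i+2}, with f′(x) = 2x. Iterate:
  r_0 = 2 (mod 3)
  r_1 = 8 (mod 9)
  r_2 = 17 (mod 27)
  r_3 = 71 (mod 81)
Final: r_3 = 71, and one checks f(r_3) ≡ 0 mod 3^4.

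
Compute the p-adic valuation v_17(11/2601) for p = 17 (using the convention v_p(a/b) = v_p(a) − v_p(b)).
v_17(11/2601) = -2

Factor powers of 17 from the numerator and denominator of the reduced fraction: 11 = 17^0 · 11 and 2601 = 17^2 · 9. Apply v_p(a/b) = v_p(a) − v_p(b): v_17(11/2601) = 0 − 2 = -2.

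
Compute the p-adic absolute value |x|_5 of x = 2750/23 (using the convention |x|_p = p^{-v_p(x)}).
|2750/23|_5 = 1/125

Step 1 — compute v_5(x) by factoring powers of 5 out of the numerator and denominator: v_5(2750/23) = 3. Step 2 — apply |x|_p = p^{-v_p(x)} = 5^{-3} = 1/125.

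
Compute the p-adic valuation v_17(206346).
v_17(206346) = 3

v_17(n) is the largest exponent k such that 17^k divides n. Factor out: 206346 = 17^3 · 42. (Sign doesn't affect v_p.) So v_17(206346) = 3.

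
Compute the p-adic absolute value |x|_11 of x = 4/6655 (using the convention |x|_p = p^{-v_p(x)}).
|4/6655|_11 = 1331

Step 1 — compute v_11(x) by factoring powers of 11 out of the numerator and denominator: v_11(4/6655) = -3. Step 2 — apply |x|_p = p^{-v_p(x)} = 11^{3} = 1331.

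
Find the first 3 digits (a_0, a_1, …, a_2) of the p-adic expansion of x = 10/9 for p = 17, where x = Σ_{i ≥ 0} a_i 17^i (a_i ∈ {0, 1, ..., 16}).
(a_0, …, a_2) = (3, 15, 1)

v_17(10/9) = 0 (numerator and denominator both coprime to 17), so x ∈ ℤ_17^×. Compute digits iteratively via a_i = x_i mod 17, x_{i+1} = (x_i − a_i)/17, with x_0 = x:
  x_0 = 10/9;  a_0 = 3;  x_1 = (x_0 − 3)/17 = -1/9
  x_1 = -1/9;  a_1 = 15;  x_2 = (x_1 − 15)/17 = -8/9
  x_2 = -8/9;  a_2 = 1;  x_3 = (x_2 − 1)/17 = -1/9
Digits: (3, 15, 1).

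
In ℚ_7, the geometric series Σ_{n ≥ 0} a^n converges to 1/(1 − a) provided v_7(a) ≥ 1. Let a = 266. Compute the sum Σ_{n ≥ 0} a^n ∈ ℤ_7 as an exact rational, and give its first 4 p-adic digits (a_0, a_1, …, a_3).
Σ a^n = 1/(1 − a) = -1/265;  first 4 digits = (1, 3, 0, 3)

v_7(a) = 1 ≥ 1, so the series converges in ℤ_7 to 1/(1 − a) = 1/(1 − 266) = -1/265. Expand this rational in ℤ_7: compute digits iteratively via d_i = x_i mod 7, x_{i+1} = (x_i − d_i)/7. The first 4 digits are (1, 3, 0, 3).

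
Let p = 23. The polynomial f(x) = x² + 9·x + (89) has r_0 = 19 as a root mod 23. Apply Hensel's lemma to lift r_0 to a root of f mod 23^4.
r_3 = 177671 (mod 279841)

Hensel: r_{i+1} = r_i − f(r_i)·(f′(r_i))^{-1} mod 23^{i+2}, f′(x) = 2x + 9. Iterate:
  r_0 = 19 (mod 23)
  r_1 = 456 (mod 529)
  r_2 = 7333 (mod 12167)
  r_3 = 177671 (mod 279841)
Final: r = 177671 satisfies f(r) ≡ 0 mod 23^4.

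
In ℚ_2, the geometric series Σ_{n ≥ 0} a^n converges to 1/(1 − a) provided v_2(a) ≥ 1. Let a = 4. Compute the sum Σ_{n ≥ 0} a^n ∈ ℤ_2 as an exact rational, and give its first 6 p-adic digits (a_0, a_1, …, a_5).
Σ a^n = 1/(1 − a) = -1/3;  first 6 digits = (1, 0, 1, 0, 1, 0)

v_2(a) = 2 ≥ 1, so the series converges in ℤ_2 to 1/(1 − a) = 1/(1 − 4) = -1/3. Expand this rational in ℤ_2: compute digits iteratively via d_i = x_i mod 2, x_{i+1} = (x_i − d_i)/2. The first 6 digits are (1, 0, 1, 0, 1, 0).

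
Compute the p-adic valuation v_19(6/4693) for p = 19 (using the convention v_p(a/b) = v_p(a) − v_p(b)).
v_19(6/4693) = -2

Factor powers of 19 from the numerator and denominator of the reduced fraction: 6 = 19^0 · 6 and 4693 = 19^2 · 13. Apply v_p(a/b) = v_p(a) − v_p(b): v_19(6/4693) = 0 − 2 = -2.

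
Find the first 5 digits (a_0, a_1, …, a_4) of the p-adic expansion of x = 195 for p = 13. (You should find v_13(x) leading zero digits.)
(a_0, …, a_4) = (0, 2, 1, 0, 0)

v_13(195) = 1, so a_0 = ... = a_0 = 0. Factor out: x = 13^1 · u with u = 15 a unit in ℤ_13. Expand u iteratively via a_{v+i} = u_i mod 13, u_{i+1} = (u_i − a_{v+i})/13:
  u_0 = 15;  a_1 = 2;  u_1 = (u_0 − 2)/13 = 1
  u_1 = 1;  a_2 = 1;  u_2 = (u_1 − 1)/13 = 0
  u_2 = 0;  a_3 = 0;  u_3 = (u_2 − 0)/13 = 0
  u_3 = 0;  a_4 = 0;  u_4 = (u_3 − 0)/13 = 0
Digits: (0, 2, 1, 0, 0).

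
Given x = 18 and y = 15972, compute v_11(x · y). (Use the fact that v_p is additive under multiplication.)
v_11(287496) = 3

v_p(x) = 0 (factor: 18 = 11^0 · 18); v_p(y) = 3 (factor: 15972 = 11^3 · 12). Additivity: v_p(xy) = v_p(x) + v_p(y) = 0 + 3 = 3. (Direct check: xy = 287496 = 11^3 · (216).)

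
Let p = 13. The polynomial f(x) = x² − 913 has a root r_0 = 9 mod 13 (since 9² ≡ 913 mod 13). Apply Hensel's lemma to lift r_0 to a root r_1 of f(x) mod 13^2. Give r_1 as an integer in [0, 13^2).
r_1 = 74 (mod 169)

Hensel's recurrence: r_{i+1} = r_i − f(r_i)·(f′(r_i))^{-1} mod 13^{i+2}, with f′(x) = 2x. Iterate:
  r_0 = 9 (mod 13)
  r_1 = 74 (mod 169)
Final: r_1 = 74, and one checks f(r_1) ≡ 0 mod 13^2.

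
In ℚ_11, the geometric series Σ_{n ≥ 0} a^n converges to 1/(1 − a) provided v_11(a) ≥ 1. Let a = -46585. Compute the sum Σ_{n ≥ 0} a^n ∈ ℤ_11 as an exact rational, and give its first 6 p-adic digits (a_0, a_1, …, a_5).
Σ a^n = 1/(1 − a) = 1/46586;  first 6 digits = (1, 0, 0, 9, 7, 10)

v_11(a) = 3 ≥ 1, so the series converges in ℤ_11 to 1/(1 − a) = 1/(1 − (-46585)) = 1/46586. Expand this rational in ℤ_11: compute digits iteratively via d_i = x_i mod 11, x_{i+1} = (x_i − d_i)/11. The first 6 digits are (1, 0, 0, 9, 7, 10).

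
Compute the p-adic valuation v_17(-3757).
v_17(-3757) = 2

v_17(n) is the largest exponent k such that 17^k divides n. Factor out: -3757 = -17^2 · 13. (Sign doesn't affect v_p.) So v_17(-3757) = 2.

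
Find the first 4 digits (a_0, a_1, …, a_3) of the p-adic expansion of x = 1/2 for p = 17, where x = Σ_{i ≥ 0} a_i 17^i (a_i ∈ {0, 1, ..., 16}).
(a_0, …, a_3) = (9, 8, 8, 8)

v_17(1/2) = 0 (numerator and denominator both coprime to 17), so x ∈ ℤ_17^×. Compute digits iteratively via a_i = x_i mod 17, x_{i+1} = (x_i − a_i)/17, with x_0 = x:
  x_0 = 1/2;  a_0 = 9;  x_1 = (x_0 − 9)/17 = -1/2
  x_1 = -1/2;  a_1 = 8;  x_2 = (x_1 − 8)/17 = -1/2
  x_2 = -1/2;  a_2 = 8;  x_3 = (x_2 − 8)/17 = -1/2
  x_3 = -1/2;  a_3 = 8;  x_4 = (x_3 − 8)/17 = -1/2
Digits: (9, 8, 8, 8).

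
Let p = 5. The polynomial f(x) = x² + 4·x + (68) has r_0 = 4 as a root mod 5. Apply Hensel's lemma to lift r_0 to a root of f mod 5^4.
r_3 = 204 (mod 625)

Hensel: r_{i+1} = r_i − f(r_i)·(f′(r_i))^{-1} mod 5^{i+2}, f′(x) = 2x + 4. Iterate:
  r_0 = 4 (mod 5)
  r_1 = 4 (mod 25)
  r_2 = 79 (mod 125)
  r_3 = 204 (mod 625)
Final: r = 204 satisfies f(r) ≡ 0 mod 5^4.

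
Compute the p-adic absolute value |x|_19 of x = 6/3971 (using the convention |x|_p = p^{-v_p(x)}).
|6/3971|_19 = 361

Step 1 — compute v_19(x) by factoring powers of 19 out of the numerator and denominator: v_19(6/3971) = -2. Step 2 — apply |x|_p = p^{-v_p(x)} = 19^{2} = 361.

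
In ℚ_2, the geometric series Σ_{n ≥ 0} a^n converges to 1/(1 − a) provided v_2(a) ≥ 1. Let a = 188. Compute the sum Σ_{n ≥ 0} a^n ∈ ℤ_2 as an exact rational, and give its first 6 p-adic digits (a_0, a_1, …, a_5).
Σ a^n = 1/(1 − a) = -1/187;  first 6 digits = (1, 0, 1, 1, 0, 0)

v_2(a) = 2 ≥ 1, so the series converges in ℤ_2 to 1/(1 − a) = 1/(1 − 188) = -1/187. Expand this rational in ℤ_2: compute digits iteratively via d_i = x_i mod 2, x_{i+1} = (x_i − d_i)/2. The first 6 digits are (1, 0, 1, 1, 0, 0).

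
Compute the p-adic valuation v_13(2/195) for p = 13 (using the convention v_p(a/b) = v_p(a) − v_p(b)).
v_13(2/195) = -1

Factor powers of 13 from the numerator and denominator of the reduced fraction: 2 = 13^0 · 2 and 195 = 13^1 · 15. Apply v_p(a/b) = v_p(a) − v_p(b): v_13(2/195) = 0 − 1 = -1.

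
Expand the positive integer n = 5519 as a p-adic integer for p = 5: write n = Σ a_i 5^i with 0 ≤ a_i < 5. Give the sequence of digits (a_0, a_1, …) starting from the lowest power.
(a_0, a_1, …) = (4, 3, 0, 4, 3, 1)

Repeated division by 5 gives the digits low-to-high: 5519 = 4 + 3·5^1 + 4·5^3 + 3·5^4 + 1·5^5. Digit sequence: (4, 3, 0, 4, 3, 1).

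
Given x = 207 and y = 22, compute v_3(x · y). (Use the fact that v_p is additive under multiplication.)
v_3(4554) = 2

v_p(x) = 2 (factor: 207 = 3^2 · 23); v_p(y) = 0 (factor: 22 = 3^0 · 22). Additivity: v_p(xy) = v_p(x) + v_p(y) = 2 + 0 = 2. (Direct check: xy = 4554 = 3^2 · (506).)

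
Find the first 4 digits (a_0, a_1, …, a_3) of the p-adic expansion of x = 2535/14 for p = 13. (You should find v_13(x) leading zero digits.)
(a_0, …, a_3) = (0, 0, 2, 12)

v_13(2535/14) = 2, so a_0 = ... = a_1 = 0. Factor out: x = 13^2 · u with u = 15/14 a unit in ℤ_13. Expand u iteratively via a_{v+i} = u_i mod 13, u_{i+1} = (u_i − a_{v+i})/13:
  u_0 = 15/14;  a_2 = 2;  u_1 = (u_0 − 2)/13 = -1/14
  u_1 = -1/14;  a_3 = 12;  u_2 = (u_1 − 12)/13 = -13/14
Digits: (0, 0, 2, 12).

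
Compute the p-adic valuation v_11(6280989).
v_11(6280989) = 5

v_11(n) is the largest exponent k such that 11^k divides n. Factor out: 6280989 = 11^5 · 39. (Sign doesn't affect v_p.) So v_11(6280989) = 5.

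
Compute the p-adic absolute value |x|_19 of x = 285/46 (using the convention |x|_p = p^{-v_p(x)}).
|285/46|_19 = 1/19

Step 1 — compute v_19(x) by factoring powers of 19 out of the numerator and denominator: v_19(285/46) = 1. Step 2 — apply |x|_p = p^{-v_p(x)} = 19^{-1} = 1/19.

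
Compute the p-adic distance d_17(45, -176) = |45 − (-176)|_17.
d_17(45, -176) = 1/17

Step 1 — x − y = 45 − (-176) = 221. Step 2 — v_17(221) = 1 (factor: 221 = (17^1 · 13); the sign does not affect v_p). Step 3 — |x − y|_17 = 17^{-1} = 1/17.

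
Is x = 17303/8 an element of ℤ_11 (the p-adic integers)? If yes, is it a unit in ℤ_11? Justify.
x ∈ ℤ_11 but not a unit; v_11(x) = 3 > 0

ℤ_11 = {x ∈ ℚ_11 : v_11(x) ≥ 0} and ℤ_11^× = {x ∈ ℤ_11 : v_11(x) = 0}. Here v_11(17303/8) = v_11(num) − v_11(den) = 3; compare against these criteria.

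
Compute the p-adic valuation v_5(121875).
v_5(121875) = 5

v_5(n) is the largest exponent k such that 5^k divides n. Factor out: 121875 = 5^5 · 39. (Sign doesn't affect v_p.) So v_5(121875) = 5.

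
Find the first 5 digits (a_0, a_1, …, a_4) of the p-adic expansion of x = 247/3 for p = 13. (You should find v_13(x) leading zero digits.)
(a_0, …, a_4) = (0, 2, 9, 8, 8)

v_13(247/3) = 1, so a_0 = ... = a_0 = 0. Factor out: x = 13^1 · u with u = 19/3 a unit in ℤ_13. Expand u iteratively via a_{v+i} = u_i mod 13, u_{i+1} = (u_i − a_{v+i})/13:
  u_0 = 19/3;  a_1 = 2;  u_1 = (u_0 − 2)/13 = 1/3
  u_1 = 1/3;  a_2 = 9;  u_2 = (u_1 − 9)/13 = -2/3
  u_2 = -2/3;  a_3 = 8;  u_3 = (u_2 − 8)/13 = -2/3
  u_3 = -2/3;  a_4 = 8;  u_4 = (u_3 − 8)/13 = -2/3
Digits: (0, 2, 9, 8, 8).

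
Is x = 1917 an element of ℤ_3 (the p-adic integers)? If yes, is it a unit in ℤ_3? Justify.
x ∈ ℤ_3 but not a unit; v_3(x) = 3 > 0

ℤ_3 = {x ∈ ℚ_3 : v_3(x) ≥ 0} and ℤ_3^× = {x ∈ ℤ_3 : v_3(x) = 0}. Here v_3(1917) = v_3(num) − v_3(den) = 3; compare against these criteria.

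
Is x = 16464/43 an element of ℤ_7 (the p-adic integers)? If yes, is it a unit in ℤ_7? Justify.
x ∈ ℤ_7 but not a unit; v_7(x) = 3 > 0

ℤ_7 = {x ∈ ℚ_7 : v_7(x) ≥ 0} and ℤ_7^× = {x ∈ ℤ_7 : v_7(x) = 0}. Here v_7(16464/43) = v_7(num) − v_7(den) = 3; compare against these criteria.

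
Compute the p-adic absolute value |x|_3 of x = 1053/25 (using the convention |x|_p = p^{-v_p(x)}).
|1053/25|_3 = 1/81

Step 1 — compute v_3(x) by factoring powers of 3 out of the numerator and denominator: v_3(1053/25) = 4. Step 2 — apply |x|_p = p^{-v_p(x)} = 3^{-4} = 1/81.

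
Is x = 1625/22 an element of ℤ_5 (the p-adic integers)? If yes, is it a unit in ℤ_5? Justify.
x ∈ ℤ_5 but not a unit; v_5(x) = 3 > 0

ℤ_5 = {x ∈ ℚ_5 : v_5(x) ≥ 0} and ℤ_5^× = {x ∈ ℤ_5 : v_5(x) = 0}. Here v_5(1625/22) = v_5(num) − v_5(den) = 3; compare against these criteria.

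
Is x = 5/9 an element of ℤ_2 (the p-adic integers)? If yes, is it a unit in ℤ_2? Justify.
x ∈ ℤ_2^× (unit); v_2(x) = 0

ℤ_2 = {x ∈ ℚ_2 : v_2(x) ≥ 0} and ℤ_2^× = {x ∈ ℤ_2 : v_2(x) = 0}. Here v_2(5/9) = v_2(num) − v_2(den) = 0; compare against these criteria.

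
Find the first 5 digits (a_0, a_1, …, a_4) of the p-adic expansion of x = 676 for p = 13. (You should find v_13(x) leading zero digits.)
(a_0, …, a_4) = (0, 0, 4, 0, 0)

v_13(676) = 2, so a_0 = ... = a_1 = 0. Factor out: x = 13^2 · u with u = 4 a unit in ℤ_13. Expand u iteratively via a_{v+i} = u_i mod 13, u_{i+1} = (u_i − a_{v+i})/13:
  u_0 = 4;  a_2 = 4;  u_1 = (u_0 − 4)/13 = 0
  u_1 = 0;  a_3 = 0;  u_2 = (u_1 − 0)/13 = 0
  u_2 = 0;  a_4 = 0;  u_3 = (u_2 − 0)/13 = 0
Digits: (0, 0, 4, 0, 0).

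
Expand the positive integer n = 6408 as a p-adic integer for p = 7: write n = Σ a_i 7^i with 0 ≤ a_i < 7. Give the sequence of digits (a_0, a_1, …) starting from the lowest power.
(a_0, a_1, …) = (3, 5, 4, 4, 2)

Repeated division by 7 gives the digits low-to-high: 6408 = 3 + 5·7^1 + 4·7^2 + 4·7^3 + 2·7^4. Digit sequence: (3, 5, 4, 4, 2).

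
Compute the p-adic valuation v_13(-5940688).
v_13(-5940688) = 5

v_13(n) is the largest exponent k such that 13^k divides n. Factor out: -5940688 = -13^5 · 16. (Sign doesn't affect v_p.) So v_13(-5940688) = 5.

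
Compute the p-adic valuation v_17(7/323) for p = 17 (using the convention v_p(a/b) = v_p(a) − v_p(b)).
v_17(7/323) = -1

Factor powers of 17 from the numerator and denominator of the reduced fraction: 7 = 17^0 · 7 and 323 = 17^1 · 19. Apply v_p(a/b) = v_p(a) − v_p(b): v_17(7/323) = 0 − 1 = -1.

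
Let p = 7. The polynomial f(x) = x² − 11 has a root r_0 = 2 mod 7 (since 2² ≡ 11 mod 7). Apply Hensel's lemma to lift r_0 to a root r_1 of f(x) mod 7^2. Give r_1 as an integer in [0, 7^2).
r_1 = 16 (mod 49)

Hensel's recurrence: r_{i+1} = r_i − f(r_i)·(f′(r_i))^{-1} mod 7^{i+2}, with f′(x) = 2x. Iterate:
  r_0 = 2 (mod 7)
  r_1 = 16 (mod 49)
Final: r_1 = 16, and one checks f(r_1) ≡ 0 mod 7^2.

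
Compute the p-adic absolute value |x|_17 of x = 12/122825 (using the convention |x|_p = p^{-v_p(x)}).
|12/122825|_17 = 4913

Step 1 — compute v_17(x) by factoring powers of 17 out of the numerator and denominator: v_17(12/122825) = -3. Step 2 — apply |x|_p = p^{-v_p(x)} = 17^{3} = 4913.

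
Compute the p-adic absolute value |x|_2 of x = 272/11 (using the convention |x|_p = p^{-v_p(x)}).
|272/11|_2 = 1/16

Step 1 — compute v_2(x) by factoring powers of 2 out of the numerator and denominator: v_2(272/11) = 4. Step 2 — apply |x|_p = p^{-v_p(x)} = 2^{-4} = 1/16.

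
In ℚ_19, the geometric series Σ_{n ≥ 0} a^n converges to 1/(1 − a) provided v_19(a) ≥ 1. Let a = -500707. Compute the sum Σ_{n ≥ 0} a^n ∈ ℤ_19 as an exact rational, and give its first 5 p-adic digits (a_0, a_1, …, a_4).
Σ a^n = 1/(1 − a) = 1/500708;  first 5 digits = (1, 0, 0, 3, 15)

v_19(a) = 3 ≥ 1, so the series converges in ℤ_19 to 1/(1 − a) = 1/(1 − (-500707)) = 1/500708. Expand this rational in ℤ_19: compute digits iteratively via d_i = x_i mod 19, x_{i+1} = (x_i − d_i)/19. The first 5 digits are (1, 0, 0, 3, 15).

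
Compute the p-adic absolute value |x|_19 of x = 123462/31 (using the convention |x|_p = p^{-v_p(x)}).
|123462/31|_19 = 1/6859

Step 1 — compute v_19(x) by factoring powers of 19 out of the numerator and denominator: v_19(123462/31) = 3. Step 2 — apply |x|_p = p^{-v_p(x)} = 19^{-3} = 1/6859.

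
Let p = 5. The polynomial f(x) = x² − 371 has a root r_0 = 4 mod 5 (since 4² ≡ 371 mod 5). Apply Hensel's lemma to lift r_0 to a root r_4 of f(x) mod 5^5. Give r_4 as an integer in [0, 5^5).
r_4 = 1114 (mod 3125)

Hensel's recurrence: r_{i+1} = r_i − f(r_i)·(f′(r_i))^{-1} mod 5^{i+2}, with f′(x) = 2x. Iterate:
  r_0 = 4 (mod 5)
  r_1 = 14 (mod 25)
  r_2 = 114 (mod 125)
  r_3 = 489 (mod 625)
  r_4 = 1114 (mod 3125)
Final: r_4 = 1114, and one checks f(r_4) ≡ 0 mod 5^5.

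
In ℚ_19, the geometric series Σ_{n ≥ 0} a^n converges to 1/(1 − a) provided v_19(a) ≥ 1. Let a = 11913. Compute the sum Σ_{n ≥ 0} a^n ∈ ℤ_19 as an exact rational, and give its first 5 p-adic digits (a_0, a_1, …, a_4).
Σ a^n = 1/(1 − a) = -1/11912;  first 5 digits = (1, 0, 14, 1, 6)

v_19(a) = 2 ≥ 1, so the series converges in ℤ_19 to 1/(1 − a) = 1/(1 − 11913) = -1/11912. Expand this rational in ℤ_19: compute digits iteratively via d_i = x_i mod 19, x_{i+1} = (x_i − d_i)/19. The first 5 digits are (1, 0, 14, 1, 6).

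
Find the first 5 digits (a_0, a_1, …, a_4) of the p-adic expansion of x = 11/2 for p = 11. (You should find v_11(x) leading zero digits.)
(a_0, …, a_4) = (0, 6, 5, 5, 5)

v_11(11/2) = 1, so a_0 = ... = a_0 = 0. Factor out: x = 11^1 · u with u = 1/2 a unit in ℤ_11. Expand u iteratively via a_{v+i} = u_i mod 11, u_{i+1} = (u_i − a_{v+i})/11:
  u_0 = 1/2;  a_1 = 6;  u_1 = (u_0 − 6)/11 = -1/2
  u_1 = -1/2;  a_2 = 5;  u_2 = (u_1 − 5)/11 = -1/2
  u_2 = -1/2;  a_3 = 5;  u_3 = (u_2 − 5)/11 = -1/2
  u_3 = -1/2;  a_4 = 5;  u_4 = (u_3 − 5)/11 = -1/2
Digits: (0, 6, 5, 5, 5).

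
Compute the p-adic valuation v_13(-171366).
v_13(-171366) = 4

v_13(n) is the largest exponent k such that 13^k divides n. Factor out: -171366 = -13^4 · 6. (Sign doesn't affect v_p.) So v_13(-171366) = 4.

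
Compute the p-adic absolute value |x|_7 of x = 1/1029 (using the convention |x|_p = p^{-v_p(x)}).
|1/1029|_7 = 343

Step 1 — compute v_7(x) by factoring powers of 7 out of the numerator and denominator: v_7(1/1029) = -3. Step 2 — apply |x|_p = p^{-v_p(x)} = 7^{3} = 343.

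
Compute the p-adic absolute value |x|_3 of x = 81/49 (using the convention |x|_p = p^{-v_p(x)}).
|81/49|_3 = 1/81

Step 1 — compute v_3(x) by factoring powers of 3 out of the numerator and denominator: v_3(81/49) = 4. Step 2 — apply |x|_p = p^{-v_p(x)} = 3^{-4} = 1/81.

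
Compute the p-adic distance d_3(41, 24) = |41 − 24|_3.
d_3(41, 24) = 1

Step 1 — x − y = 41 − 24 = 17. Step 2 — v_3(17) = 0 (factor: 17 = (3^0 · 17); the sign does not affect v_p). Step 3 — |x − y|_3 = 3^{0} = 1.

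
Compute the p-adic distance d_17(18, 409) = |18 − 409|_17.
d_17(18, 409) = 1/17

Step 1 — x − y = 18 − 409 = -391. Step 2 — v_17(-391) = 1 (factor: -391 = −(17^1 · 23); the sign does not affect v_p). Step 3 — |x − y|_17 = 17^{-1} = 1/17.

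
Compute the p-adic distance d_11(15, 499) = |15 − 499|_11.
d_11(15, 499) = 1/121

Step 1 — x − y = 15 − 499 = -484. Step 2 — v_11(-484) = 2 (factor: -484 = −(11^2 · 4); the sign does not affect v_p). Step 3 — |x − y|_11 = 11^{-2} = 1/121.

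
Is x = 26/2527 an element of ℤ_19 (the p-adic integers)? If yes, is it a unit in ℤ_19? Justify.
x ∉ ℤ_19 (v_19(x) = -2 < 0)

ℤ_19 = {x ∈ ℚ_19 : v_19(x) ≥ 0} and ℤ_19^× = {x ∈ ℤ_19 : v_19(x) = 0}. Here v_19(26/2527) = v_19(num) − v_19(den) = -2; compare against these criteria.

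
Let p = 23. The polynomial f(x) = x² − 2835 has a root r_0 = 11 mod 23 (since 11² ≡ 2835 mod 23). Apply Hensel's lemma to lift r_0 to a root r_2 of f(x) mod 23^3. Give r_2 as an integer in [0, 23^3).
r_2 = 471 (mod 12167)

Hensel's recurrence: r_{i+1} = r_i − f(r_i)·(f′(r_i))^{-1} mod 23^{i+2}, with f′(x) = 2x. Iterate:
  r_0 = 11 (mod 23)
  r_1 = 471 (mod 529)
  r_2 = 471 (mod 12167)
Final: r_2 = 471, and one checks f(r_2) ≡ 0 mod 23^3.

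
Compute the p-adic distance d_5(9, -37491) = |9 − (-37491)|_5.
d_5(9, -37491) = 1/3125

Step 1 — x − y = 9 − (-37491) = 37500. Step 2 — v_5(37500) = 5 (factor: 37500 = (5^5 · 12); the sign does not affect v_p). Step 3 — |x − y|_5 = 5^{-5} = 1/3125.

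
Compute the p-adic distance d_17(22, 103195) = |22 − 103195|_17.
d_17(22, 103195) = 1/4913

Step 1 — x − y = 22 − 103195 = -103173. Step 2 — v_17(-103173) = 3 (factor: -103173 = −(17^3 · 21); the sign does not affect v_p). Step 3 — |x − y|_17 = 17^{-3} = 1/4913.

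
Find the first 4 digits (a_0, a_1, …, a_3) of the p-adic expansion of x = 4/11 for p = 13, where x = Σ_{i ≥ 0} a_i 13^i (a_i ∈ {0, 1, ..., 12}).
(a_0, …, a_3) = (11, 11, 5, 9)

v_13(4/11) = 0 (numerator and denominator both coprime to 13), so x ∈ ℤ_13^×. Compute digits iteratively via a_i = x_i mod 13, x_{i+1} = (x_i − a_i)/13, with x_0 = x:
  x_0 = 4/11;  a_0 = 11;  x_1 = (x_0 − 11)/13 = -9/11
  x_1 = -9/11;  a_1 = 11;  x_2 = (x_1 − 11)/13 = -10/11
  x_2 = -10/11;  a_2 = 5;  x_3 = (x_2 − 5)/13 = -5/11
  x_3 = -5/11;  a_3 = 9;  x_4 = (x_3 − 9)/13 = -8/11
Digits: (11, 11, 5, 9).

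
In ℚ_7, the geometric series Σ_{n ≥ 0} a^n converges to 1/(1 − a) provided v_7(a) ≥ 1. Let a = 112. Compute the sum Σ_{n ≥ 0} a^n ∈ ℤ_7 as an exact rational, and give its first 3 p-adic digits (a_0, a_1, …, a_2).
Σ a^n = 1/(1 − a) = -1/111;  first 3 digits = (1, 2, 6)

v_7(a) = 1 ≥ 1, so the series converges in ℤ_7 to 1/(1 − a) = 1/(1 − 112) = -1/111. Expand this rational in ℤ_7: compute digits iteratively via d_i = x_i mod 7, x_{i+1} = (x_i − d_i)/7. The first 3 digits are (1, 2, 6).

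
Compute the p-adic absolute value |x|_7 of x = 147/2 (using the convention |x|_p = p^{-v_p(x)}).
|147/2|_7 = 1/49

Step 1 — compute v_7(x) by factoring powers of 7 out of the numerator and denominator: v_7(147/2) = 2. Step 2 — apply |x|_p = p^{-v_p(x)} = 7^{-2} = 1/49.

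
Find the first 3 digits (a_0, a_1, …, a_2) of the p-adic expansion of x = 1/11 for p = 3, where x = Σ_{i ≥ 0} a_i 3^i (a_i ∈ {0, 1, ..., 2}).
(a_0, …, a_2) = (2, 1, 0)

v_3(1/11) = 0 (numerator and denominator both coprime to 3), so x ∈ ℤ_3^×. Compute digits iteratively via a_i = x_i mod 3, x_{i+1} = (x_i − a_i)/3, with x_0 = x:
  x_0 = 1/11;  a_0 = 2;  x_1 = (x_0 − 2)/3 = -7/11
  x_1 = -7/11;  a_1 = 1;  x_2 = (x_1 − 1)/3 = -6/11
  x_2 = -6/11;  a_2 = 0;  x_3 = (x_2 − 0)/3 = -2/11
Digits: (2, 1, 0).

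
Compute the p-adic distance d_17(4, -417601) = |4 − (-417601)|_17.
d_17(4, -417601) = 1/83521

Step 1 — x − y = 4 − (-417601) = 417605. Step 2 — v_17(417605) = 4 (factor: 417605 = (17^4 · 5); the sign does not affect v_p). Step 3 — |x − y|_17 = 17^{-4} = 1/83521.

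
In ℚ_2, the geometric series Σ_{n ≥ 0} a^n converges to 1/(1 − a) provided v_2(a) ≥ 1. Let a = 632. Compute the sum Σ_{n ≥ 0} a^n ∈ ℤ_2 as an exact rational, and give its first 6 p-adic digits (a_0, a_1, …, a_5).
Σ a^n = 1/(1 − a) = -1/631;  first 6 digits = (1, 0, 0, 1, 1, 1)

v_2(a) = 3 ≥ 1, so the series converges in ℤ_2 to 1/(1 − a) = 1/(1 − 632) = -1/631. Expand this rational in ℤ_2: compute digits iteratively via d_i = x_i mod 2, x_{i+1} = (x_i − d_i)/2. The first 6 digits are (1, 0, 0, 1, 1, 1).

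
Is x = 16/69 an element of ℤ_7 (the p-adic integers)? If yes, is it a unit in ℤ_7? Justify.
x ∈ ℤ_7^× (unit); v_7(x) = 0

ℤ_7 = {x ∈ ℚ_7 : v_7(x) ≥ 0} and ℤ_7^× = {x ∈ ℤ_7 : v_7(x) = 0}. Here v_7(16/69) = v_7(num) − v_7(den) = 0; compare against these criteria.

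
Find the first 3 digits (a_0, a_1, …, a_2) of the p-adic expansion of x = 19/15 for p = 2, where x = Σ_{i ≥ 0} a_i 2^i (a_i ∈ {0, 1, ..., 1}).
(a_0, …, a_2) = (1, 0, 1)

v_2(19/15) = 0 (numerator and denominator both coprime to 2), so x ∈ ℤ_2^×. Compute digits iteratively via a_i = x_i mod 2, x_{i+1} = (x_i − a_i)/2, with x_0 = x:
  x_0 = 19/15;  a_0 = 1;  x_1 = (x_0 − 1)/2 = 2/15
  x_1 = 2/15;  a_1 = 0;  x_2 = (x_1 − 0)/2 = 1/15
  x_2 = 1/15;  a_2 = 1;  x_3 = (x_2 − 1)/2 = -7/15
Digits: (1, 0, 1).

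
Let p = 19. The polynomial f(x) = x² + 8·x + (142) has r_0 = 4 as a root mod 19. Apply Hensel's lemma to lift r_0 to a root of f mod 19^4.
r_3 = 46516 (mod 130321)

Hensel: r_{i+1} = r_i − f(r_i)·(f′(r_i))^{-1} mod 19^{i+2}, f′(x) = 2x + 8. Iterate:
  r_0 = 4 (mod 19)
  r_1 = 308 (mod 361)
  r_2 = 5362 (mod 6859)
  r_3 = 46516 (mod 130321)
Final: r = 46516 satisfies f(r) ≡ 0 mod 19^4.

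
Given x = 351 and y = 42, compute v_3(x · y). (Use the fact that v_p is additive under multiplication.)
v_3(14742) = 4

v_p(x) = 3 (factor: 351 = 3^3 · 13); v_p(y) = 1 (factor: 42 = 3^1 · 14). Additivity: v_p(xy) = v_p(x) + v_p(y) = 3 + 1 = 4. (Direct check: xy = 14742 = 3^4 · (182).)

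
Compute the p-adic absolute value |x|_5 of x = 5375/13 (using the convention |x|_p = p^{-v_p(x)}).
|5375/13|_5 = 1/125

Step 1 — compute v_5(x) by factoring powers of 5 out of the numerator and denominator: v_5(5375/13) = 3. Step 2 — apply |x|_p = p^{-v_p(x)} = 5^{-3} = 1/125.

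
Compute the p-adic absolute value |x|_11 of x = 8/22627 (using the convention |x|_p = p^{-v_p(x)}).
|8/22627|_11 = 1331

Step 1 — compute v_11(x) by factoring powers of 11 out of the numerator and denominator: v_11(8/22627) = -3. Step 2 — apply |x|_p = p^{-v_p(x)} = 11^{3} = 1331.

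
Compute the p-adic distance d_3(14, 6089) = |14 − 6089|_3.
d_3(14, 6089) = 1/243

Step 1 — x − y = 14 − 6089 = -6075. Step 2 — v_3(-6075) = 5 (factor: -6075 = −(3^5 · 25); the sign does not affect v_p). Step 3 — |x − y|_3 = 3^{-5} = 1/243.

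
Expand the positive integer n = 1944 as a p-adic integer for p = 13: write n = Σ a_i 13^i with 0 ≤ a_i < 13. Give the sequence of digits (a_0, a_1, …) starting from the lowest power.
(a_0, a_1, …) = (7, 6, 11)

Repeated division by 13 gives the digits low-to-high: 1944 = 7 + 6·13^1 + 11·13^2. Digit sequence: (7, 6, 11).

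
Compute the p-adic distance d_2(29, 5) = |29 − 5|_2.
d_2(29, 5) = 1/8

Step 1 — x − y = 29 − 5 = 24. Step 2 — v_2(24) = 3 (factor: 24 = (2^3 · 3); the sign does not affect v_p). Step 3 — |x − y|_2 = 2^{-3} = 1/8.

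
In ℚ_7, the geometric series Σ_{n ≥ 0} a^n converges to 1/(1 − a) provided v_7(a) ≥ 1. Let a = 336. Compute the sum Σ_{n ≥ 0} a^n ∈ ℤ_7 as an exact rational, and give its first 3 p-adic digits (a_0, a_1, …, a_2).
Σ a^n = 1/(1 − a) = -1/335;  first 3 digits = (1, 6, 0)

v_7(a) = 1 ≥ 1, so the series converges in ℤ_7 to 1/(1 − a) = 1/(1 − 336) = -1/335. Expand this rational in ℤ_7: compute digits iteratively via d_i = x_i mod 7, x_{i+1} = (x_i − d_i)/7. The first 3 digits are (1, 6, 0).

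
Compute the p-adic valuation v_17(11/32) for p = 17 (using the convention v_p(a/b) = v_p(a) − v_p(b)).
v_17(11/32) = 0

Factor powers of 17 from the numerator and denominator of the reduced fraction: 11 = 17^0 · 11 and 32 = 17^0 · 32. Apply v_p(a/b) = v_p(a) − v_p(b): v_17(11/32) = 0 − 0 = 0.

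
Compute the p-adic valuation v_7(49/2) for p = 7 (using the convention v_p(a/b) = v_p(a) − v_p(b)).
v_7(49/2) = 2

Factor powers of 7 from the numerator and denominator of the reduced fraction: 49 = 7^2 · 1 and 2 = 7^0 · 2. Apply v_p(a/b) = v_p(a) − v_p(b): v_7(49/2) = 2 − 0 = 2.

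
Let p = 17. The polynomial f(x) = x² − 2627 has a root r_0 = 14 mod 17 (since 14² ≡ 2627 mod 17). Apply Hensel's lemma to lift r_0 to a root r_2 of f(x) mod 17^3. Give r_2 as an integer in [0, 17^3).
r_2 = 813 (mod 4913)

Hensel's recurrence: r_{i+1} = r_i − f(r_i)·(f′(r_i))^{-1} mod 17^{i+2}, with f′(x) = 2x. Iterate:
  r_0 = 14 (mod 17)
  r_1 = 235 (mod 289)
  r_2 = 813 (mod 4913)
Final: r_2 = 813, and one checks f(r_2) ≡ 0 mod 17^3.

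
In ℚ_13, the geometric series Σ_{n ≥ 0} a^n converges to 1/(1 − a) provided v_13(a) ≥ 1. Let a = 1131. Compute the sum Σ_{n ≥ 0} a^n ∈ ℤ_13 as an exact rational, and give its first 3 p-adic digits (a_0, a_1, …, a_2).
Σ a^n = 1/(1 − a) = -1/1130;  first 3 digits = (1, 9, 9)

v_13(a) = 1 ≥ 1, so the series converges in ℤ_13 to 1/(1 − a) = 1/(1 − 1131) = -1/1130. Expand this rational in ℤ_13: compute digits iteratively via d_i = x_i mod 13, x_{i+1} = (x_i − d_i)/13. The first 3 digits are (1, 9, 9).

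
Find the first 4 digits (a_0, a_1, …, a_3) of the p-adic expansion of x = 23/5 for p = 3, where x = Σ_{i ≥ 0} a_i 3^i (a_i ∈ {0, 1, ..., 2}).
(a_0, …, a_3) = (1, 0, 1, 1)

v_3(23/5) = 0 (numerator and denominator both coprime to 3), so x ∈ ℤ_3^×. Compute digits iteratively via a_i = x_i mod 3, x_{i+1} = (x_i − a_i)/3, with x_0 = x:
  x_0 = 23/5;  a_0 = 1;  x_1 = (x_0 − 1)/3 = 6/5
  x_1 = 6/5;  a_1 = 0;  x_2 = (x_1 − 0)/3 = 2/5
  x_2 = 2/5;  a_2 = 1;  x_3 = (x_2 − 1)/3 = -1/5
  x_3 = -1/5;  a_3 = 1;  x_4 = (x_3 − 1)/3 = -2/5
Digits: (1, 0, 1, 1).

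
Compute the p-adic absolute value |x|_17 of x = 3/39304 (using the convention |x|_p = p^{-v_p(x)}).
|3/39304|_17 = 4913

Step 1 — compute v_17(x) by factoring powers of 17 out of the numerator and denominator: v_17(3/39304) = -3. Step 2 — apply |x|_p = p^{-v_p(x)} = 17^{3} = 4913.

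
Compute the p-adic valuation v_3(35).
v_3(35) = 0

v_3(n) is the largest exponent k such that 3^k divides n. Factor out: 35 = 3^0 · 35. (Sign doesn't affect v_p.) So v_3(35) = 0.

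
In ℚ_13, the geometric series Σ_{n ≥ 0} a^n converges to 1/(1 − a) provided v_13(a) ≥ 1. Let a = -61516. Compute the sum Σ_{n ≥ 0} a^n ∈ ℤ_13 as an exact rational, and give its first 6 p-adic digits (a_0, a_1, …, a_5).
Σ a^n = 1/(1 − a) = 1/61517;  first 6 digits = (1, 0, 0, 11, 10, 12)

v_13(a) = 3 ≥ 1, so the series converges in ℤ_13 to 1/(1 − a) = 1/(1 − (-61516)) = 1/61517. Expand this rational in ℤ_13: compute digits iteratively via d_i = x_i mod 13, x_{i+1} = (x_i − d_i)/13. The first 6 digits are (1, 0, 0, 11, 10, 12).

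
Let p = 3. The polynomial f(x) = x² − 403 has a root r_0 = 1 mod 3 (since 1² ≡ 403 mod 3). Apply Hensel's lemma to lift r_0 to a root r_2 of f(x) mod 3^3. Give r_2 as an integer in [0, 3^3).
r_2 = 22 (mod 27)

Hensel's recurrence: r_{i+1} = r_i − f(r_i)·(f′(r_i))^{-1} mod 3^{i+2}, with f′(x) = 2x. Iterate:
  r_0 = 1 (mod 3)
  r_1 = 4 (mod 9)
  r_2 = 22 (mod 27)
Final: r_2 = 22, and one checks f(r_2) ≡ 0 mod 3^3.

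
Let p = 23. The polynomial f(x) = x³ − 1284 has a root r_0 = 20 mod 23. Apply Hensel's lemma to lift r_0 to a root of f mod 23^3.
r_2 = 8392 (mod 12167)

Hensel: r_{i+1} = r_i − f(r_i)/f′(r_i) mod 23^{i+2}, where f′(x) = 3x². Iterate:
  r_0 = 20 (mod 23)
  r_1 = 457 (mod 529)
  r_2 = 8392 (mod 12167)
Final: r = 8392 with f(r) ≡ 0 mod 23^3.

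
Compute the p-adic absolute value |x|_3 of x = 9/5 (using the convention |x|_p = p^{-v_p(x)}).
|9/5|_3 = 1/9

Step 1 — compute v_3(x) by factoring powers of 3 out of the numerator and denominator: v_3(9/5) = 2. Step 2 — apply |x|_p = p^{-v_p(x)} = 3^{-2} = 1/9.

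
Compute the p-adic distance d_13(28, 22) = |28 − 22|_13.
d_13(28, 22) = 1

Step 1 — x − y = 28 − 22 = 6. Step 2 — v_13(6) = 0 (factor: 6 = (13^0 · 6); the sign does not affect v_p). Step 3 — |x − y|_13 = 13^{0} = 1.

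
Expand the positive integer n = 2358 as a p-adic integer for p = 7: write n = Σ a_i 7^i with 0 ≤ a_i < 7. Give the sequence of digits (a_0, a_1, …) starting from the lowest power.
(a_0, a_1, …) = (6, 0, 6, 6)

Repeated division by 7 gives the digits low-to-high: 2358 = 6 + 6·7^2 + 6·7^3. Digit sequence: (6, 0, 6, 6).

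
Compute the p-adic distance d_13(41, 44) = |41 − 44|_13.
d_13(41, 44) = 1

Step 1 — x − y = 41 − 44 = -3. Step 2 — v_13(-3) = 0 (factor: -3 = −(13^0 · 3); the sign does not affect v_p). Step 3 — |x − y|_13 = 13^{0} = 1.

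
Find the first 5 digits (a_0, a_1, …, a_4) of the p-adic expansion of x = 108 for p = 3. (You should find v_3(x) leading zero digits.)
(a_0, …, a_4) = (0, 0, 0, 1, 1)

v_3(108) = 3, so a_0 = ... = a_2 = 0. Factor out: x = 3^3 · u with u = 4 a unit in ℤ_3. Expand u iteratively via a_{v+i} = u_i mod 3, u_{i+1} = (u_i − a_{v+i})/3:
  u_0 = 4;  a_3 = 1;  u_1 = (u_0 − 1)/3 = 1
  u_1 = 1;  a_4 = 1;  u_2 = (u_1 − 1)/3 = 0
Digits: (0, 0, 0, 1, 1).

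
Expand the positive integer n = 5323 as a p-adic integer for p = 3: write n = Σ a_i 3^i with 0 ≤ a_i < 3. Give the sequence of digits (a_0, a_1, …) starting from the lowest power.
(a_0, a_1, …) = (1, 1, 0, 2, 2, 0, 1, 2)

Repeated division by 3 gives the digits low-to-high: 5323 = 1 + 1·3^1 + 2·3^3 + 2·3^4 + 1·3^6 + 2·3^7. Digit sequence: (1, 1, 0, 2, 2, 0, 1, 2).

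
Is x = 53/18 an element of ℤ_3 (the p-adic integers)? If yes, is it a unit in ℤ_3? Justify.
x ∉ ℤ_3 (v_3(x) = -2 < 0)

ℤ_3 = {x ∈ ℚ_3 : v_3(x) ≥ 0} and ℤ_3^× = {x ∈ ℤ_3 : v_3(x) = 0}. Here v_3(53/18) = v_3(num) − v_3(den) = -2; compare against these criteria.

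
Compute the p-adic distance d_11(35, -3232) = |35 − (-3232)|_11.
d_11(35, -3232) = 1/121

Step 1 — x − y = 35 − (-3232) = 3267. Step 2 — v_11(3267) = 2 (factor: 3267 = (11^2 · 27); the sign does not affect v_p). Step 3 — |x − y|_11 = 11^{-2} = 1/121.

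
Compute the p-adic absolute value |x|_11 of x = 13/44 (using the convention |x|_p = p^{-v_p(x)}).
|13/44|_11 = 11

Step 1 — compute v_11(x) by factoring powers of 11 out of the numerator and denominator: v_11(13/44) = -1. Step 2 — apply |x|_p = p^{-v_p(x)} = 11^{1} = 11.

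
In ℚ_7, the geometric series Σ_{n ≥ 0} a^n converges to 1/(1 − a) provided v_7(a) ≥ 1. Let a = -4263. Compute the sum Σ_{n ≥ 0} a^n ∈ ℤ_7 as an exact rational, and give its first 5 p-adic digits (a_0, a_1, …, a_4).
Σ a^n = 1/(1 − a) = 1/4264;  first 5 digits = (1, 0, 4, 1, 0)

v_7(a) = 2 ≥ 1, so the series converges in ℤ_7 to 1/(1 − a) = 1/(1 − (-4263)) = 1/4264. Expand this rational in ℤ_7: compute digits iteratively via d_i = x_i mod 7, x_{i+1} = (x_i − d_i)/7. The first 5 digits are (1, 0, 4, 1, 0).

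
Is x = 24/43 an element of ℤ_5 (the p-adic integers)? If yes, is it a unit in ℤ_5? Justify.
x ∈ ℤ_5^× (unit); v_5(x) = 0

ℤ_5 = {x ∈ ℚ_5 : v_5(x) ≥ 0} and ℤ_5^× = {x ∈ ℤ_5 : v_5(x) = 0}. Here v_5(24/43) = v_5(num) − v_5(den) = 0; compare against these criteria.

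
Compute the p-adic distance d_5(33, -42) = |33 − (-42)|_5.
d_5(33, -42) = 1/25

Step 1 — x − y = 33 − (-42) = 75. Step 2 — v_5(75) = 2 (factor: 75 = (5^2 · 3); the sign does not affect v_p). Step 3 — |x − y|_5 = 5^{-2} = 1/25.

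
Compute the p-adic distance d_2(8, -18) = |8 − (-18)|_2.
d_2(8, -18) = 1/2

Step 1 — x − y = 8 − (-18) = 26. Step 2 — v_2(26) = 1 (factor: 26 = (2^1 · 13); the sign does not affect v_p). Step 3 — |x − y|_2 = 2^{-1} = 1/2.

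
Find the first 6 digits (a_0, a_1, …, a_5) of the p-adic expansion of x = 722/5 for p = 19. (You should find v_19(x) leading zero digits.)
(a_0, …, a_5) = (0, 0, 8, 11, 7, 11)

v_19(722/5) = 2, so a_0 = ... = a_1 = 0. Factor out: x = 19^2 · u with u = 2/5 a unit in ℤ_19. Expand u iteratively via a_{v+i} = u_i mod 19, u_{i+1} = (u_i − a_{v+i})/19:
  u_0 = 2/5;  a_2 = 8;  u_1 = (u_0 − 8)/19 = -2/5
  u_1 = -2/5;  a_3 = 11;  u_2 = (u_1 − 11)/19 = -3/5
  u_2 = -3/5;  a_4 = 7;  u_3 = (u_2 − 7)/19 = -2/5
  u_3 = -2/5;  a_5 = 11;  u_4 = (u_3 − 11)/19 = -3/5
Digits: (0, 0, 8, 11, 7, 11).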